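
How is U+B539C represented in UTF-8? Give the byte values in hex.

U+B539C = 0xB539C = 742300 decimal. In range U+10000–U+10FFFF → 4-byte form: 11110xxx 10xxxxxx 10xxxxxx 10xxxxxx.
Binary (21 bits): 010110101001110011100.
Split 3+6+6+6: 010 | 110101 | 001110 | 011100.
Byte 1: 11110010 = 0xF2.
Byte 2: 10110101 = 0xB5.
Byte 3: 10001110 = 0x8E.
Byte 4: 10011100 = 0x9C.

F2 B5 8E 9C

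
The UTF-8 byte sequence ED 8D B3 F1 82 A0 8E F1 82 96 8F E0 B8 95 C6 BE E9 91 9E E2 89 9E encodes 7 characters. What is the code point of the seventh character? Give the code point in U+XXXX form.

U+225E

Offset 0: leading byte 0xED = 11101101 → 3-byte char #1 = ED 8D B3.
Offset 3: leading byte 0xF1 = 11110001 → 4-byte char #2 = F1 82 A0 8E.
Offset 7: leading byte 0xF1 = 11110001 → 4-byte char #3 = F1 82 96 8F.
Offset 11: leading byte 0xE0 = 11100000 → 3-byte char #4 = E0 B8 95.
Offset 14: leading byte 0xC6 = 11000110 → 2-byte char #5 = C6 BE.
Offset 16: leading byte 0xE9 = 11101001 → 3-byte char #6 = E9 91 9E.
Offset 19: leading byte 0xE2 = 11100010 → 3-byte char #7 = E2 89 9E.
Leading byte 0xE2 = 11100010 matches 1110xxxx → 3-byte sequence.
Byte 1: 0xE2 = 11100010, payload 0010 (4 bits).
Byte 2: 0x89 = 10001001 (10xxxxxx ✓), payload 001001.
Byte 3: 0x9E = 10011110 (10xxxxxx ✓), payload 011110.
Concatenate: 0010001001011110 = 0x225E (16 bits → U+225E).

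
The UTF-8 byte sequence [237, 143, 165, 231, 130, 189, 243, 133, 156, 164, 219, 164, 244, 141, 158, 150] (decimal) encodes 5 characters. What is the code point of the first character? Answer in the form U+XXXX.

U+D3E5

Offset 0: leading byte 0xED = 11101101 → 3-byte char #1 = ED 8F A5.
Leading byte 0xED = 11101101 matches 1110xxxx → 3-byte sequence.
Byte 1: 0xED = 11101101, payload 1101 (4 bits).
Byte 2: 0x8F = 10001111 (10xxxxxx ✓), payload 001111.
Byte 3: 0xA5 = 10100101 (10xxxxxx ✓), payload 100101.
Concatenate: 1101001111100101 = 0xD3E5 (16 bits → U+D3E5).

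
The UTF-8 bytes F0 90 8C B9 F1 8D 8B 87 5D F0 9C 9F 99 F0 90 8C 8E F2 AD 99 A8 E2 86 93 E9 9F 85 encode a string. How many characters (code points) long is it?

8

Byte at offset 0: 0xF0 = 11110000 → 4-byte char (#1). Advance 4.
Byte at offset 4: 0xF1 = 11110001 → 4-byte char (#2). Advance 4.
Byte at offset 8: 0x5D = 01011101 → 1-byte char (#3). Advance 1.
Byte at offset 9: 0xF0 = 11110000 → 4-byte char (#4). Advance 4.
Byte at offset 13: 0xF0 = 11110000 → 4-byte char (#5). Advance 4.
Byte at offset 17: 0xF2 = 11110010 → 4-byte char (#6). Advance 4.
Byte at offset 21: 0xE2 = 11100010 → 3-byte char (#7). Advance 3.
Byte at offset 24: 0xE9 = 11101001 → 3-byte char (#8). Advance 3.
Reached end at offset 27 after 8 code points.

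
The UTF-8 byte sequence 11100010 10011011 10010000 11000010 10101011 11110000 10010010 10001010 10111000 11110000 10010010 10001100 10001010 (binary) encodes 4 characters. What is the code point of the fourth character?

Offset 0: leading byte 0xE2 = 11100010 → 3-byte char #1 = E2 9B 90.
Offset 3: leading byte 0xC2 = 11000010 → 2-byte char #2 = C2 AB.
Offset 5: leading byte 0xF0 = 11110000 → 4-byte char #3 = F0 92 8A B8.
Offset 9: leading byte 0xF0 = 11110000 → 4-byte char #4 = F0 92 8C 8A.
Leading byte 0xF0 = 11110000 matches 11110xxx → 4-byte sequence.
Byte 1: 0xF0 = 11110000, payload 000 (3 bits).
Byte 2: 0x92 = 10010010 (10xxxxxx ✓), payload 010010.
Byte 3: 0x8C = 10001100 (10xxxxxx ✓), payload 001100.
Byte 4: 0x8A = 10001010 (10xxxxxx ✓), payload 001010.
Concatenate: 000010010001100001010 = 0x1230A (21 bits → U+1230A).

U+1230A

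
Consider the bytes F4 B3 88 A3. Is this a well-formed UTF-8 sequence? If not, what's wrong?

Leading byte 0xF4 = 11110100 → 4-byte form.
Payload = 0x133223, which exceeds U+10FFFF, the maximum Unicode code point. (Leading bytes F5–FF, or F4 followed by ≥ 0x90, are invalid.)

invalid (encodes a value above U+10FFFF)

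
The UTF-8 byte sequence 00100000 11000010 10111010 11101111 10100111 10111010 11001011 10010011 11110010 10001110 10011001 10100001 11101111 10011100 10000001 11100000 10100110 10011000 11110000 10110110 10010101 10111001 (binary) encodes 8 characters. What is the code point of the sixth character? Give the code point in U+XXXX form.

U+F701

Offset 0: leading byte 0x20 = 00100000 → 1-byte char #1 = 20.
Offset 1: leading byte 0xC2 = 11000010 → 2-byte char #2 = C2 BA.
Offset 3: leading byte 0xEF = 11101111 → 3-byte char #3 = EF A7 BA.
Offset 6: leading byte 0xCB = 11001011 → 2-byte char #4 = CB 93.
Offset 8: leading byte 0xF2 = 11110010 → 4-byte char #5 = F2 8E 99 A1.
Offset 12: leading byte 0xEF = 11101111 → 3-byte char #6 = EF 9C 81.
Leading byte 0xEF = 11101111 matches 1110xxxx → 3-byte sequence.
Byte 1: 0xEF = 11101111, payload 1111 (4 bits).
Byte 2: 0x9C = 10011100 (10xxxxxx ✓), payload 011100.
Byte 3: 0x81 = 10000001 (10xxxxxx ✓), payload 000001.
Concatenate: 1111011100000001 = 0xF701 (16 bits → U+F701).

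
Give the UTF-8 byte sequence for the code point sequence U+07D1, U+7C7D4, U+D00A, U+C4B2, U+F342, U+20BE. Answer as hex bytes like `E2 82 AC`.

U+07D1: 2-byte form → DF 91.
U+7C7D4: 4-byte form → F1 BC 9F 94.
U+D00A: 3-byte form → ED 80 8A.
U+C4B2: 3-byte form → EC 92 B2.
U+F342: 3-byte form → EF 8D 82.
U+20BE: 3-byte form → E2 82 BE.
Concatenated (18 bytes): DF 91 F1 BC 9F 94 ED 80 8A EC 92 B2 EF 8D 82 E2 82 BE.

DF 91 F1 BC 9F 94 ED 80 8A EC 92 B2 EF 8D 82 E2 82 BE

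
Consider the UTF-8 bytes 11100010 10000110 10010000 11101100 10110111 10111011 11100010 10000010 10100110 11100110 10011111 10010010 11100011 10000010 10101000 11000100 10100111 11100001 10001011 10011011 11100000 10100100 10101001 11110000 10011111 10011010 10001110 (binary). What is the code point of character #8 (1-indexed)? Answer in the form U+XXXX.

Offset 0: leading byte 0xE2 = 11100010 → 3-byte char #1 = E2 86 90.
Offset 3: leading byte 0xEC = 11101100 → 3-byte char #2 = EC B7 BB.
Offset 6: leading byte 0xE2 = 11100010 → 3-byte char #3 = E2 82 A6.
Offset 9: leading byte 0xE6 = 11100110 → 3-byte char #4 = E6 9F 92.
Offset 12: leading byte 0xE3 = 11100011 → 3-byte char #5 = E3 82 A8.
Offset 15: leading byte 0xC4 = 11000100 → 2-byte char #6 = C4 A7.
Offset 17: leading byte 0xE1 = 11100001 → 3-byte char #7 = E1 8B 9B.
Offset 20: leading byte 0xE0 = 11100000 → 3-byte char #8 = E0 A4 A9.
Leading byte 0xE0 = 11100000 matches 1110xxxx → 3-byte sequence.
Byte 1: 0xE0 = 11100000, payload 0000 (4 bits).
Byte 2: 0xA4 = 10100100 (10xxxxxx ✓), payload 100100.
Byte 3: 0xA9 = 10101001 (10xxxxxx ✓), payload 101001.
Concatenate: 0000100100101001 = 0x929 (16 bits → U+0929).

U+0929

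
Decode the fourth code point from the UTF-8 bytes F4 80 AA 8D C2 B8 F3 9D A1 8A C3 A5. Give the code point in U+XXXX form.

U+00E5

Offset 0: leading byte 0xF4 = 11110100 → 4-byte char #1 = F4 80 AA 8D.
Offset 4: leading byte 0xC2 = 11000010 → 2-byte char #2 = C2 B8.
Offset 6: leading byte 0xF3 = 11110011 → 4-byte char #3 = F3 9D A1 8A.
Offset 10: leading byte 0xC3 = 11000011 → 2-byte char #4 = C3 A5.
Leading byte 0xC3 = 11000011 matches 110xxxxx → 2-byte sequence.
Byte 1: 0xC3 = 11000011, payload 00011 (5 bits).
Byte 2: 0xA5 = 10100101 (10xxxxxx ✓), payload 100101.
Concatenate: 00011100101 = 0xE5 (11 bits → U+00E5).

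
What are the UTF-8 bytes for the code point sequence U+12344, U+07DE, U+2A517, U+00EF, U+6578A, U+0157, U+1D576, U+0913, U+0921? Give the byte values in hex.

F0 92 8D 84 DF 9E F0 AA 94 97 C3 AF F1 A5 9E 8A C5 97 F0 9D 95 B6 E0 A4 93 E0 A4 A1

U+12344: 4-byte form → F0 92 8D 84.
U+07DE: 2-byte form → DF 9E.
U+2A517: 4-byte form → F0 AA 94 97.
U+00EF: 2-byte form → C3 AF.
U+6578A: 4-byte form → F1 A5 9E 8A.
U+0157: 2-byte form → C5 97.
U+1D576: 4-byte form → F0 9D 95 B6.
U+0913: 3-byte form → E0 A4 93.
U+0921: 3-byte form → E0 A4 A1.
Concatenated (28 bytes): F0 92 8D 84 DF 9E F0 AA 94 97 C3 AF F1 A5 9E 8A C5 97 F0 9D 95 B6 E0 A4 93 E0 A4 A1.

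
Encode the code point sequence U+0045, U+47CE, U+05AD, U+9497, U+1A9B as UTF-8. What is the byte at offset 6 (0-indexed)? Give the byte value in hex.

0xE9

U+0045 → 1-byte form 45 at offsets 0–0.
U+47CE → 3-byte form E4 9F 8E at offsets 1–3.
U+05AD → 2-byte form D6 AD at offsets 4–5.
U+9497 → 3-byte form E9 92 97 at offsets 6–8.
Offset 6 falls in char 4's range; it's byte 1 of E9 92 97 = 0xE9.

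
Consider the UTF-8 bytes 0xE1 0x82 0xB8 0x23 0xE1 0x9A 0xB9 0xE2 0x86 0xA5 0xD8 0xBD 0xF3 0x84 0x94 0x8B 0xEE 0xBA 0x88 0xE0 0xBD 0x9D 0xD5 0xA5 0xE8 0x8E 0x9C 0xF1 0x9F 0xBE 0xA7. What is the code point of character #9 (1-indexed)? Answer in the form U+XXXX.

Offset 0: leading byte 0xE1 = 11100001 → 3-byte char #1 = E1 82 B8.
Offset 3: leading byte 0x23 = 00100011 → 1-byte char #2 = 23.
Offset 4: leading byte 0xE1 = 11100001 → 3-byte char #3 = E1 9A B9.
Offset 7: leading byte 0xE2 = 11100010 → 3-byte char #4 = E2 86 A5.
Offset 10: leading byte 0xD8 = 11011000 → 2-byte char #5 = D8 BD.
Offset 12: leading byte 0xF3 = 11110011 → 4-byte char #6 = F3 84 94 8B.
Offset 16: leading byte 0xEE = 11101110 → 3-byte char #7 = EE BA 88.
Offset 19: leading byte 0xE0 = 11100000 → 3-byte char #8 = E0 BD 9D.
Offset 22: leading byte 0xD5 = 11010101 → 2-byte char #9 = D5 A5.
Leading byte 0xD5 = 11010101 matches 110xxxxx → 2-byte sequence.
Byte 1: 0xD5 = 11010101, payload 10101 (5 bits).
Byte 2: 0xA5 = 10100101 (10xxxxxx ✓), payload 100101.
Concatenate: 10101100101 = 0x565 (11 bits → U+0565).

U+0565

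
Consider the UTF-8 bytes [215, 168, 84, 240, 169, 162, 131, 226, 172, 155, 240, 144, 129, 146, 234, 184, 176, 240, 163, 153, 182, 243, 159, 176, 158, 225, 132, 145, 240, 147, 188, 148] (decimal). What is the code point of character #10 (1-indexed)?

Offset 0: leading byte 0xD7 = 11010111 → 2-byte char #1 = D7 A8.
Offset 2: leading byte 0x54 = 01010100 → 1-byte char #2 = 54.
Offset 3: leading byte 0xF0 = 11110000 → 4-byte char #3 = F0 A9 A2 83.
Offset 7: leading byte 0xE2 = 11100010 → 3-byte char #4 = E2 AC 9B.
Offset 10: leading byte 0xF0 = 11110000 → 4-byte char #5 = F0 90 81 92.
Offset 14: leading byte 0xEA = 11101010 → 3-byte char #6 = EA B8 B0.
Offset 17: leading byte 0xF0 = 11110000 → 4-byte char #7 = F0 A3 99 B6.
Offset 21: leading byte 0xF3 = 11110011 → 4-byte char #8 = F3 9F B0 9E.
Offset 25: leading byte 0xE1 = 11100001 → 3-byte char #9 = E1 84 91.
Offset 28: leading byte 0xF0 = 11110000 → 4-byte char #10 = F0 93 BC 94.
Leading byte 0xF0 = 11110000 matches 11110xxx → 4-byte sequence.
Byte 1: 0xF0 = 11110000, payload 000 (3 bits).
Byte 2: 0x93 = 10010011 (10xxxxxx ✓), payload 010011.
Byte 3: 0xBC = 10111100 (10xxxxxx ✓), payload 111100.
Byte 4: 0x94 = 10010100 (10xxxxxx ✓), payload 010100.
Concatenate: 000010011111100010100 = 0x13F14 (21 bits → U+13F14).

U+13F14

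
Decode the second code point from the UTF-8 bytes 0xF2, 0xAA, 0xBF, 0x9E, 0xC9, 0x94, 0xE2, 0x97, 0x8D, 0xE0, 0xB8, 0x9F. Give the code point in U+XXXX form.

Offset 0: leading byte 0xF2 = 11110010 → 4-byte char #1 = F2 AA BF 9E.
Offset 4: leading byte 0xC9 = 11001001 → 2-byte char #2 = C9 94.
Leading byte 0xC9 = 11001001 matches 110xxxxx → 2-byte sequence.
Byte 1: 0xC9 = 11001001, payload 01001 (5 bits).
Byte 2: 0x94 = 10010100 (10xxxxxx ✓), payload 010100.
Concatenate: 01001010100 = 0x254 (11 bits → U+0254).

U+0254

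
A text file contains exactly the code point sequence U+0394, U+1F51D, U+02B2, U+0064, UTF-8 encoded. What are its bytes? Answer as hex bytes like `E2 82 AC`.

CE 94 F0 9F 94 9D CA B2 64

U+0394: 2-byte form → CE 94.
U+1F51D: 4-byte form → F0 9F 94 9D.
U+02B2: 2-byte form → CA B2.
U+0064: 1-byte form → 64.
Concatenated (9 bytes): CE 94 F0 9F 94 9D CA B2 64.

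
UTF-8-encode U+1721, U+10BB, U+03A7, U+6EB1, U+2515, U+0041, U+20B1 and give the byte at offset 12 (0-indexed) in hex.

0x94

U+1721 → 3-byte form E1 9C A1 at offsets 0–2.
U+10BB → 3-byte form E1 82 BB at offsets 3–5.
U+03A7 → 2-byte form CE A7 at offsets 6–7.
U+6EB1 → 3-byte form E6 BA B1 at offsets 8–10.
U+2515 → 3-byte form E2 94 95 at offsets 11–13.
Offset 12 falls in char 5's range; it's byte 2 of E2 94 95 = 0x94.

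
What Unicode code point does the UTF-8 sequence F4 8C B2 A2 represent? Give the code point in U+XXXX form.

Leading byte 0xF4 = 11110100 matches 11110xxx → 4-byte sequence.
Byte 1: 0xF4 = 11110100, payload 100 (3 bits).
Byte 2: 0x8C = 10001100 (10xxxxxx ✓), payload 001100.
Byte 3: 0xB2 = 10110010 (10xxxxxx ✓), payload 110010.
Byte 4: 0xA2 = 10100010 (10xxxxxx ✓), payload 100010.
Concatenate: 100001100110010100010 = 0x10CCA2 (21 bits → U+10CCA2).

U+10CCA2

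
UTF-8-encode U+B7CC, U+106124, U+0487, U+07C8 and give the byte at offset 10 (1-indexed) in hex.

0xDF

1-indexed offset 10 is 0-indexed offset 9.
U+B7CC → 3-byte form EB 9F 8C at offsets 0–2.
U+106124 → 4-byte form F4 86 84 A4 at offsets 3–6.
U+0487 → 2-byte form D2 87 at offsets 7–8.
U+07C8 → 2-byte form DF 88 at offsets 9–10.
Offset 9 falls in char 4's range; it's byte 1 of DF 88 = 0xDF.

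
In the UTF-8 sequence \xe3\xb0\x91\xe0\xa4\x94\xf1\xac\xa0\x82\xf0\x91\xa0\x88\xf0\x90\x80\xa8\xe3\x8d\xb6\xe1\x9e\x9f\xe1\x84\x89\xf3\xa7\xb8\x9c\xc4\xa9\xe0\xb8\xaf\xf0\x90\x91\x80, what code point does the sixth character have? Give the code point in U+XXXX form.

U+3376

Offset 0: leading byte 0xE3 = 11100011 → 3-byte char #1 = E3 B0 91.
Offset 3: leading byte 0xE0 = 11100000 → 3-byte char #2 = E0 A4 94.
Offset 6: leading byte 0xF1 = 11110001 → 4-byte char #3 = F1 AC A0 82.
Offset 10: leading byte 0xF0 = 11110000 → 4-byte char #4 = F0 91 A0 88.
Offset 14: leading byte 0xF0 = 11110000 → 4-byte char #5 = F0 90 80 A8.
Offset 18: leading byte 0xE3 = 11100011 → 3-byte char #6 = E3 8D B6.
Leading byte 0xE3 = 11100011 matches 1110xxxx → 3-byte sequence.
Byte 1: 0xE3 = 11100011, payload 0011 (4 bits).
Byte 2: 0x8D = 10001101 (10xxxxxx ✓), payload 001101.
Byte 3: 0xB6 = 10110110 (10xxxxxx ✓), payload 110110.
Concatenate: 0011001101110110 = 0x3376 (16 bits → U+3376).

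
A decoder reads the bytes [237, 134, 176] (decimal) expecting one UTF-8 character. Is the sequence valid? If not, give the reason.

Leading byte 0xED = 11101101 → 3-byte form.
Continuation bytes 0x86=10000110, 0xB0=10110000 all match 10xxxxxx.
Decoded value 0xD1B0 is ≥ 0x800 (shortest form) and not a surrogate.

valid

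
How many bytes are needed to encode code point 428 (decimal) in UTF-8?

2

U+01AC = 0x1AC. UTF-8 uses 1 byte below 0x80, 2 below 0x800, 3 below 0x10000, 4 up to 0x10FFFF. 0x1AC is in U+0080–U+07FF → 2 bytes.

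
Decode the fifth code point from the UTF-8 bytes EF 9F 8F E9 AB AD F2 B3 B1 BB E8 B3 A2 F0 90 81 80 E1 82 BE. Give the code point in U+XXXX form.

U+10040

Offset 0: leading byte 0xEF = 11101111 → 3-byte char #1 = EF 9F 8F.
Offset 3: leading byte 0xE9 = 11101001 → 3-byte char #2 = E9 AB AD.
Offset 6: leading byte 0xF2 = 11110010 → 4-byte char #3 = F2 B3 B1 BB.
Offset 10: leading byte 0xE8 = 11101000 → 3-byte char #4 = E8 B3 A2.
Offset 13: leading byte 0xF0 = 11110000 → 4-byte char #5 = F0 90 81 80.
Leading byte 0xF0 = 11110000 matches 11110xxx → 4-byte sequence.
Byte 1: 0xF0 = 11110000, payload 000 (3 bits).
Byte 2: 0x90 = 10010000 (10xxxxxx ✓), payload 010000.
Byte 3: 0x81 = 10000001 (10xxxxxx ✓), payload 000001.
Byte 4: 0x80 = 10000000 (10xxxxxx ✓), payload 000000.
Concatenate: 000010000000001000000 = 0x10040 (21 bits → U+10040).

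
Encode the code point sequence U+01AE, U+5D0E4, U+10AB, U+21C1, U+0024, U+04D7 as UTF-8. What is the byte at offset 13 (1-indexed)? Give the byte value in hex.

0x24

1-indexed offset 13 is 0-indexed offset 12.
U+01AE → 2-byte form C6 AE at offsets 0–1.
U+5D0E4 → 4-byte form F1 9D 83 A4 at offsets 2–5.
U+10AB → 3-byte form E1 82 AB at offsets 6–8.
U+21C1 → 3-byte form E2 87 81 at offsets 9–11.
U+0024 → 1-byte form 24 at offsets 12–12.
Offset 12 falls in char 5's range; it's byte 1 of 24 = 0x24.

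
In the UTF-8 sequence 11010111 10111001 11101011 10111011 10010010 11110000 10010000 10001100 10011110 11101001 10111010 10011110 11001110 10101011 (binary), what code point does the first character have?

Offset 0: leading byte 0xD7 = 11010111 → 2-byte char #1 = D7 B9.
Leading byte 0xD7 = 11010111 matches 110xxxxx → 2-byte sequence.
Byte 1: 0xD7 = 11010111, payload 10111 (5 bits).
Byte 2: 0xB9 = 10111001 (10xxxxxx ✓), payload 111001.
Concatenate: 10111111001 = 0x5F9 (11 bits → U+05F9).

U+05F9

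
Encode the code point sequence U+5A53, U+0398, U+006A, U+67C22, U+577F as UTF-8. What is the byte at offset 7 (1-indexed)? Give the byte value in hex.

0xF1

1-indexed offset 7 is 0-indexed offset 6.
U+5A53 → 3-byte form E5 A9 93 at offsets 0–2.
U+0398 → 2-byte form CE 98 at offsets 3–4.
U+006A → 1-byte form 6A at offsets 5–5.
U+67C22 → 4-byte form F1 A7 B0 A2 at offsets 6–9.
Offset 6 falls in char 4's range; it's byte 1 of F1 A7 B0 A2 = 0xF1.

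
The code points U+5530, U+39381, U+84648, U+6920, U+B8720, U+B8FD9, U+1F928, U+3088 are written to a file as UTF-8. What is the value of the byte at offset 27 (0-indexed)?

0x82

U+5530 → 3-byte form E5 94 B0 at offsets 0–2.
U+39381 → 4-byte form F0 B9 8E 81 at offsets 3–6.
U+84648 → 4-byte form F2 84 99 88 at offsets 7–10.
U+6920 → 3-byte form E6 A4 A0 at offsets 11–13.
U+B8720 → 4-byte form F2 B8 9C A0 at offsets 14–17.
U+B8FD9 → 4-byte form F2 B8 BF 99 at offsets 18–21.
U+1F928 → 4-byte form F0 9F A4 A8 at offsets 22–25.
U+3088 → 3-byte form E3 82 88 at offsets 26–28.
Offset 27 falls in char 8's range; it's byte 2 of E3 82 88 = 0x82.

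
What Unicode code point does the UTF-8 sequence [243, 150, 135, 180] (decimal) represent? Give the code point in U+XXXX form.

U+D61F4

Leading byte 0xF3 = 11110011 matches 11110xxx → 4-byte sequence.
Byte 1: 0xF3 = 11110011, payload 011 (3 bits).
Byte 2: 0x96 = 10010110 (10xxxxxx ✓), payload 010110.
Byte 3: 0x87 = 10000111 (10xxxxxx ✓), payload 000111.
Byte 4: 0xB4 = 10110100 (10xxxxxx ✓), payload 110100.
Concatenate: 011010110000111110100 = 0xD61F4 (21 bits → U+D61F4).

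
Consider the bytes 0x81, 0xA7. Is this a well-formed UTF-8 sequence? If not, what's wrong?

invalid (continuation byte with no leading byte)

Byte 0x81 = 10000001 has the form 10xxxxxx — a continuation byte — but there is no preceding leading byte.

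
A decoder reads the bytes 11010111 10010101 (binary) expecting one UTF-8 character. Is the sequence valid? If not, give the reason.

Leading byte 0xD7 = 11010111 → 2-byte form.
Continuation bytes 0x95=10010101 all match 10xxxxxx.
Decoded value 0x5D5 is ≥ 0x80 (shortest form) and not a surrogate.

valid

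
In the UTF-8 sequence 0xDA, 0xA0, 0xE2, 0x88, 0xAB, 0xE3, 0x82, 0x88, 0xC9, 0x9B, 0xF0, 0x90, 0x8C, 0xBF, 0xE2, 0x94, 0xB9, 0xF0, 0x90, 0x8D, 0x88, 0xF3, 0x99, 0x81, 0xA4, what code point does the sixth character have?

Offset 0: leading byte 0xDA = 11011010 → 2-byte char #1 = DA A0.
Offset 2: leading byte 0xE2 = 11100010 → 3-byte char #2 = E2 88 AB.
Offset 5: leading byte 0xE3 = 11100011 → 3-byte char #3 = E3 82 88.
Offset 8: leading byte 0xC9 = 11001001 → 2-byte char #4 = C9 9B.
Offset 10: leading byte 0xF0 = 11110000 → 4-byte char #5 = F0 90 8C BF.
Offset 14: leading byte 0xE2 = 11100010 → 3-byte char #6 = E2 94 B9.
Leading byte 0xE2 = 11100010 matches 1110xxxx → 3-byte sequence.
Byte 1: 0xE2 = 11100010, payload 0010 (4 bits).
Byte 2: 0x94 = 10010100 (10xxxxxx ✓), payload 010100.
Byte 3: 0xB9 = 10111001 (10xxxxxx ✓), payload 111001.
Concatenate: 0010010100111001 = 0x2539 (16 bits → U+2539).

U+2539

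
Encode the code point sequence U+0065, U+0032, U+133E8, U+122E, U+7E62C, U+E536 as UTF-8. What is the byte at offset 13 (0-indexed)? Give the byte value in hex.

0xEE

U+0065 → 1-byte form 65 at offsets 0–0.
U+0032 → 1-byte form 32 at offsets 1–1.
U+133E8 → 4-byte form F0 93 8F A8 at offsets 2–5.
U+122E → 3-byte form E1 88 AE at offsets 6–8.
U+7E62C → 4-byte form F1 BE 98 AC at offsets 9–12.
U+E536 → 3-byte form EE 94 B6 at offsets 13–15.
Offset 13 falls in char 6's range; it's byte 1 of EE 94 B6 = 0xEE.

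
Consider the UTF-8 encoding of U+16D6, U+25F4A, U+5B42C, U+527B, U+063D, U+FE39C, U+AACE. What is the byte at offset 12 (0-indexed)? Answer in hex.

U+16D6 → 3-byte form E1 9B 96 at offsets 0–2.
U+25F4A → 4-byte form F0 A5 BD 8A at offsets 3–6.
U+5B42C → 4-byte form F1 9B 90 AC at offsets 7–10.
U+527B → 3-byte form E5 89 BB at offsets 11–13.
Offset 12 falls in char 4's range; it's byte 2 of E5 89 BB = 0x89.

0x89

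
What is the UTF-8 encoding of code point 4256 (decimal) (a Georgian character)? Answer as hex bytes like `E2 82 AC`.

E1 82 A0

U+10A0 = 0x10A0 = 4256 decimal. In range U+0800–U+FFFF → 3-byte form: 1110xxxx 10xxxxxx 10xxxxxx.
Binary (16 bits): 0001000010100000.
Split 4+6+6: 0001 | 000010 | 100000.
Byte 1: 11100001 = 0xE1.
Byte 2: 10000010 = 0x82.
Byte 3: 10100000 = 0xA0.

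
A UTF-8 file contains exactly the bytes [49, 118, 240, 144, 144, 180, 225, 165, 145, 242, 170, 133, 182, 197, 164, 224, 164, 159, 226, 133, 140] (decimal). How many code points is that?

8

Byte at offset 0: 0x31 = 00110001 → 1-byte char (#1). Advance 1.
Byte at offset 1: 0x76 = 01110110 → 1-byte char (#2). Advance 1.
Byte at offset 2: 0xF0 = 11110000 → 4-byte char (#3). Advance 4.
Byte at offset 6: 0xE1 = 11100001 → 3-byte char (#4). Advance 3.
Byte at offset 9: 0xF2 = 11110010 → 4-byte char (#5). Advance 4.
Byte at offset 13: 0xC5 = 11000101 → 2-byte char (#6). Advance 2.
Byte at offset 15: 0xE0 = 11100000 → 3-byte char (#7). Advance 3.
Byte at offset 18: 0xE2 = 11100010 → 3-byte char (#8). Advance 3.
Reached end at offset 21 after 8 code points.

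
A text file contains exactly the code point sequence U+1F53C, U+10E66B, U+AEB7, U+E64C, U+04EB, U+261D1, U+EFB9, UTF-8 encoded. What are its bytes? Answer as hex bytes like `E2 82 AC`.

U+1F53C: 4-byte form → F0 9F 94 BC.
U+10E66B: 4-byte form → F4 8E 99 AB.
U+AEB7: 3-byte form → EA BA B7.
U+E64C: 3-byte form → EE 99 8C.
U+04EB: 2-byte form → D3 AB.
U+261D1: 4-byte form → F0 A6 87 91.
U+EFB9: 3-byte form → EE BE B9.
Concatenated (23 bytes): F0 9F 94 BC F4 8E 99 AB EA BA B7 EE 99 8C D3 AB F0 A6 87 91 EE BE B9.

F0 9F 94 BC F4 8E 99 AB EA BA B7 EE 99 8C D3 AB F0 A6 87 91 EE BE B9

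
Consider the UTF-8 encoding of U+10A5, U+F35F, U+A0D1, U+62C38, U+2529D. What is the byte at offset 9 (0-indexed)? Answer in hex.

U+10A5 → 3-byte form E1 82 A5 at offsets 0–2.
U+F35F → 3-byte form EF 8D 9F at offsets 3–5.
U+A0D1 → 3-byte form EA 83 91 at offsets 6–8.
U+62C38 → 4-byte form F1 A2 B0 B8 at offsets 9–12.
Offset 9 falls in char 4's range; it's byte 1 of F1 A2 B0 B8 = 0xF1.

0xF1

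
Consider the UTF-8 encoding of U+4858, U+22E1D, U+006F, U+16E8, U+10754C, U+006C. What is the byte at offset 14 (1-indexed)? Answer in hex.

0x95

1-indexed offset 14 is 0-indexed offset 13.
U+4858 → 3-byte form E4 A1 98 at offsets 0–2.
U+22E1D → 4-byte form F0 A2 B8 9D at offsets 3–6.
U+006F → 1-byte form 6F at offsets 7–7.
U+16E8 → 3-byte form E1 9B A8 at offsets 8–10.
U+10754C → 4-byte form F4 87 95 8C at offsets 11–14.
Offset 13 falls in char 5's range; it's byte 3 of F4 87 95 8C = 0x95.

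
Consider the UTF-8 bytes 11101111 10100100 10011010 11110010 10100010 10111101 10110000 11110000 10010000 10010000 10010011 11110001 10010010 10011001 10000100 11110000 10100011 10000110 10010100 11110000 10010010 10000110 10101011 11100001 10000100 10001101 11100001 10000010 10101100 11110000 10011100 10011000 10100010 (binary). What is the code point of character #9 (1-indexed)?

U+1C622

Offset 0: leading byte 0xEF = 11101111 → 3-byte char #1 = EF A4 9A.
Offset 3: leading byte 0xF2 = 11110010 → 4-byte char #2 = F2 A2 BD B0.
Offset 7: leading byte 0xF0 = 11110000 → 4-byte char #3 = F0 90 90 93.
Offset 11: leading byte 0xF1 = 11110001 → 4-byte char #4 = F1 92 99 84.
Offset 15: leading byte 0xF0 = 11110000 → 4-byte char #5 = F0 A3 86 94.
Offset 19: leading byte 0xF0 = 11110000 → 4-byte char #6 = F0 92 86 AB.
Offset 23: leading byte 0xE1 = 11100001 → 3-byte char #7 = E1 84 8D.
Offset 26: leading byte 0xE1 = 11100001 → 3-byte char #8 = E1 82 AC.
Offset 29: leading byte 0xF0 = 11110000 → 4-byte char #9 = F0 9C 98 A2.
Leading byte 0xF0 = 11110000 matches 11110xxx → 4-byte sequence.
Byte 1: 0xF0 = 11110000, payload 000 (3 bits).
Byte 2: 0x9C = 10011100 (10xxxxxx ✓), payload 011100.
Byte 3: 0x98 = 10011000 (10xxxxxx ✓), payload 011000.
Byte 4: 0xA2 = 10100010 (10xxxxxx ✓), payload 100010.
Concatenate: 000011100011000100010 = 0x1C622 (21 bits → U+1C622).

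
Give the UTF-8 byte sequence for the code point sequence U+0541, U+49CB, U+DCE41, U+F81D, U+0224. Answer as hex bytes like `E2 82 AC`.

D5 81 E4 A7 8B F3 9C B9 81 EF A0 9D C8 A4

U+0541: 2-byte form → D5 81.
U+49CB: 3-byte form → E4 A7 8B.
U+DCE41: 4-byte form → F3 9C B9 81.
U+F81D: 3-byte form → EF A0 9D.
U+0224: 2-byte form → C8 A4.
Concatenated (14 bytes): D5 81 E4 A7 8B F3 9C B9 81 EF A0 9D C8 A4.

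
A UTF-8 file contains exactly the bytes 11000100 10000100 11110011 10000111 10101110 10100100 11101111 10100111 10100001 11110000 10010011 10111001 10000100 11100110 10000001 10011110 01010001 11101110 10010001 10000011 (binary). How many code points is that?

Byte at offset 0: 0xC4 = 11000100 → 2-byte char (#1). Advance 2.
Byte at offset 2: 0xF3 = 11110011 → 4-byte char (#2). Advance 4.
Byte at offset 6: 0xEF = 11101111 → 3-byte char (#3). Advance 3.
Byte at offset 9: 0xF0 = 11110000 → 4-byte char (#4). Advance 4.
Byte at offset 13: 0xE6 = 11100110 → 3-byte char (#5). Advance 3.
Byte at offset 16: 0x51 = 01010001 → 1-byte char (#6). Advance 1.
Byte at offset 17: 0xEE = 11101110 → 3-byte char (#7). Advance 3.
Reached end at offset 20 after 7 code points.

7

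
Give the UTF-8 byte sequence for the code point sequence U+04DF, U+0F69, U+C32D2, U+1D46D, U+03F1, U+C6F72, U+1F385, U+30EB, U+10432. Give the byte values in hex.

U+04DF: 2-byte form → D3 9F.
U+0F69: 3-byte form → E0 BD A9.
U+C32D2: 4-byte form → F3 83 8B 92.
U+1D46D: 4-byte form → F0 9D 91 AD.
U+03F1: 2-byte form → CF B1.
U+C6F72: 4-byte form → F3 86 BD B2.
U+1F385: 4-byte form → F0 9F 8E 85.
U+30EB: 3-byte form → E3 83 AB.
U+10432: 4-byte form → F0 90 90 B2.
Concatenated (30 bytes): D3 9F E0 BD A9 F3 83 8B 92 F0 9D 91 AD CF B1 F3 86 BD B2 F0 9F 8E 85 E3 83 AB F0 90 90 B2.

D3 9F E0 BD A9 F3 83 8B 92 F0 9D 91 AD CF B1 F3 86 BD B2 F0 9F 8E 85 E3 83 AB F0 90 90 B2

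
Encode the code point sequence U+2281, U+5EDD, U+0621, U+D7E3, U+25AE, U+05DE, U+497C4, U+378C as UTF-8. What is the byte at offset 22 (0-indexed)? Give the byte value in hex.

U+2281 → 3-byte form E2 8A 81 at offsets 0–2.
U+5EDD → 3-byte form E5 BB 9D at offsets 3–5.
U+0621 → 2-byte form D8 A1 at offsets 6–7.
U+D7E3 → 3-byte form ED 9F A3 at offsets 8–10.
U+25AE → 3-byte form E2 96 AE at offsets 11–13.
U+05DE → 2-byte form D7 9E at offsets 14–15.
U+497C4 → 4-byte form F1 89 9F 84 at offsets 16–19.
U+378C → 3-byte form E3 9E 8C at offsets 20–22.
Offset 22 falls in char 8's range; it's byte 3 of E3 9E 8C = 0x8C.

0x8C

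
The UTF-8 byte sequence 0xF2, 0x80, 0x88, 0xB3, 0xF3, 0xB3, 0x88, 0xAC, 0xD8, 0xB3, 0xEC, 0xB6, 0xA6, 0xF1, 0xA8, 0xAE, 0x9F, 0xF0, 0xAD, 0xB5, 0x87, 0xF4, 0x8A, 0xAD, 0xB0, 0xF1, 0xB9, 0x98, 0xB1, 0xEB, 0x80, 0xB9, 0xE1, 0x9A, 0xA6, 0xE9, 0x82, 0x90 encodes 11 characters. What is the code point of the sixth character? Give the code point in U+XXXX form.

Offset 0: leading byte 0xF2 = 11110010 → 4-byte char #1 = F2 80 88 B3.
Offset 4: leading byte 0xF3 = 11110011 → 4-byte char #2 = F3 B3 88 AC.
Offset 8: leading byte 0xD8 = 11011000 → 2-byte char #3 = D8 B3.
Offset 10: leading byte 0xEC = 11101100 → 3-byte char #4 = EC B6 A6.
Offset 13: leading byte 0xF1 = 11110001 → 4-byte char #5 = F1 A8 AE 9F.
Offset 17: leading byte 0xF0 = 11110000 → 4-byte char #6 = F0 AD B5 87.
Leading byte 0xF0 = 11110000 matches 11110xxx → 4-byte sequence.
Byte 1: 0xF0 = 11110000, payload 000 (3 bits).
Byte 2: 0xAD = 10101101 (10xxxxxx ✓), payload 101101.
Byte 3: 0xB5 = 10110101 (10xxxxxx ✓), payload 110101.
Byte 4: 0x87 = 10000111 (10xxxxxx ✓), payload 000111.
Concatenate: 000101101110101000111 = 0x2DD47 (21 bits → U+2DD47).

U+2DD47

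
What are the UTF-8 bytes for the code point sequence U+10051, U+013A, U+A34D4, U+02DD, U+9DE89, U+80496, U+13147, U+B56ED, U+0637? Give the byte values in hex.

U+10051: 4-byte form → F0 90 81 91.
U+013A: 2-byte form → C4 BA.
U+A34D4: 4-byte form → F2 A3 93 94.
U+02DD: 2-byte form → CB 9D.
U+9DE89: 4-byte form → F2 9D BA 89.
U+80496: 4-byte form → F2 80 92 96.
U+13147: 4-byte form → F0 93 85 87.
U+B56ED: 4-byte form → F2 B5 9B AD.
U+0637: 2-byte form → D8 B7.
Concatenated (30 bytes): F0 90 81 91 C4 BA F2 A3 93 94 CB 9D F2 9D BA 89 F2 80 92 96 F0 93 85 87 F2 B5 9B AD D8 B7.

F0 90 81 91 C4 BA F2 A3 93 94 CB 9D F2 9D BA 89 F2 80 92 96 F0 93 85 87 F2 B5 9B AD D8 B7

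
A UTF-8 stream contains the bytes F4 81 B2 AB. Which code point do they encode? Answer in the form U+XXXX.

U+101CAB

Leading byte 0xF4 = 11110100 matches 11110xxx → 4-byte sequence.
Byte 1: 0xF4 = 11110100, payload 100 (3 bits).
Byte 2: 0x81 = 10000001 (10xxxxxx ✓), payload 000001.
Byte 3: 0xB2 = 10110010 (10xxxxxx ✓), payload 110010.
Byte 4: 0xAB = 10101011 (10xxxxxx ✓), payload 101011.
Concatenate: 100000001110010101011 = 0x101CAB (21 bits → U+101CAB).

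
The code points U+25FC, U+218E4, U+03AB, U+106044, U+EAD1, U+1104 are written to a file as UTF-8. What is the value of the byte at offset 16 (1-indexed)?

1-indexed offset 16 is 0-indexed offset 15.
U+25FC → 3-byte form E2 97 BC at offsets 0–2.
U+218E4 → 4-byte form F0 A1 A3 A4 at offsets 3–6.
U+03AB → 2-byte form CE AB at offsets 7–8.
U+106044 → 4-byte form F4 86 81 84 at offsets 9–12.
U+EAD1 → 3-byte form EE AB 91 at offsets 13–15.
Offset 15 falls in char 5's range; it's byte 3 of EE AB 91 = 0x91.

0x91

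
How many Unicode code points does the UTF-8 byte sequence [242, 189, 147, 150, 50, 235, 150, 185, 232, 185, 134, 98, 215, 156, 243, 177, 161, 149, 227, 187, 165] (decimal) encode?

8

Byte at offset 0: 0xF2 = 11110010 → 4-byte char (#1). Advance 4.
Byte at offset 4: 0x32 = 00110010 → 1-byte char (#2). Advance 1.
Byte at offset 5: 0xEB = 11101011 → 3-byte char (#3). Advance 3.
Byte at offset 8: 0xE8 = 11101000 → 3-byte char (#4). Advance 3.
Byte at offset 11: 0x62 = 01100010 → 1-byte char (#5). Advance 1.
Byte at offset 12: 0xD7 = 11010111 → 2-byte char (#6). Advance 2.
Byte at offset 14: 0xF3 = 11110011 → 4-byte char (#7). Advance 4.
Byte at offset 18: 0xE3 = 11100011 → 3-byte char (#8). Advance 3.
Reached end at offset 21 after 8 code points.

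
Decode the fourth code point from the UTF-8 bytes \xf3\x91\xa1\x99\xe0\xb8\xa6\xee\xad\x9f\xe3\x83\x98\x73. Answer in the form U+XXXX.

Offset 0: leading byte 0xF3 = 11110011 → 4-byte char #1 = F3 91 A1 99.
Offset 4: leading byte 0xE0 = 11100000 → 3-byte char #2 = E0 B8 A6.
Offset 7: leading byte 0xEE = 11101110 → 3-byte char #3 = EE AD 9F.
Offset 10: leading byte 0xE3 = 11100011 → 3-byte char #4 = E3 83 98.
Leading byte 0xE3 = 11100011 matches 1110xxxx → 3-byte sequence.
Byte 1: 0xE3 = 11100011, payload 0011 (4 bits).
Byte 2: 0x83 = 10000011 (10xxxxxx ✓), payload 000011.
Byte 3: 0x98 = 10011000 (10xxxxxx ✓), payload 011000.
Concatenate: 0011000011011000 = 0x30D8 (16 bits → U+30D8).

U+30D8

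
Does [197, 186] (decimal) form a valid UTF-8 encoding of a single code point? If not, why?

valid

Leading byte 0xC5 = 11000101 → 2-byte form.
Continuation bytes 0xBA=10111010 all match 10xxxxxx.
Decoded value 0x17A is ≥ 0x80 (shortest form) and not a surrogate.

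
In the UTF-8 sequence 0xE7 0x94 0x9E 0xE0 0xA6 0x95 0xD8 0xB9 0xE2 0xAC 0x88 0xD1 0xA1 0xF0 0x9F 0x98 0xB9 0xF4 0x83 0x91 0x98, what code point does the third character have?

Offset 0: leading byte 0xE7 = 11100111 → 3-byte char #1 = E7 94 9E.
Offset 3: leading byte 0xE0 = 11100000 → 3-byte char #2 = E0 A6 95.
Offset 6: leading byte 0xD8 = 11011000 → 2-byte char #3 = D8 B9.
Leading byte 0xD8 = 11011000 matches 110xxxxx → 2-byte sequence.
Byte 1: 0xD8 = 11011000, payload 11000 (5 bits).
Byte 2: 0xB9 = 10111001 (10xxxxxx ✓), payload 111001.
Concatenate: 11000111001 = 0x639 (11 bits → U+0639).

U+0639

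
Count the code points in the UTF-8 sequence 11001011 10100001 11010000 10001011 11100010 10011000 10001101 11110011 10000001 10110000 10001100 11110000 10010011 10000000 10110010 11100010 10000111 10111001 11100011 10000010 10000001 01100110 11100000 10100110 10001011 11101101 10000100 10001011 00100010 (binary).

11

Byte at offset 0: 0xCB = 11001011 → 2-byte char (#1). Advance 2.
Byte at offset 2: 0xD0 = 11010000 → 2-byte char (#2). Advance 2.
Byte at offset 4: 0xE2 = 11100010 → 3-byte char (#3). Advance 3.
Byte at offset 7: 0xF3 = 11110011 → 4-byte char (#4). Advance 4.
Byte at offset 11: 0xF0 = 11110000 → 4-byte char (#5). Advance 4.
Byte at offset 15: 0xE2 = 11100010 → 3-byte char (#6). Advance 3.
Byte at offset 18: 0xE3 = 11100011 → 3-byte char (#7). Advance 3.
Byte at offset 21: 0x66 = 01100110 → 1-byte char (#8). Advance 1.
Byte at offset 22: 0xE0 = 11100000 → 3-byte char (#9). Advance 3.
Byte at offset 25: 0xED = 11101101 → 3-byte char (#10). Advance 3.
Byte at offset 28: 0x22 = 00100010 → 1-byte char (#11). Advance 1.
Reached end at offset 29 after 11 code points.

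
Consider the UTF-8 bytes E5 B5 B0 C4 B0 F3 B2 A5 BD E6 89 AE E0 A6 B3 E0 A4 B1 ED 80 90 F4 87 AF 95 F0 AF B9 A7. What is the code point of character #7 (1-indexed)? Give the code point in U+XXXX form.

Offset 0: leading byte 0xE5 = 11100101 → 3-byte char #1 = E5 B5 B0.
Offset 3: leading byte 0xC4 = 11000100 → 2-byte char #2 = C4 B0.
Offset 5: leading byte 0xF3 = 11110011 → 4-byte char #3 = F3 B2 A5 BD.
Offset 9: leading byte 0xE6 = 11100110 → 3-byte char #4 = E6 89 AE.
Offset 12: leading byte 0xE0 = 11100000 → 3-byte char #5 = E0 A6 B3.
Offset 15: leading byte 0xE0 = 11100000 → 3-byte char #6 = E0 A4 B1.
Offset 18: leading byte 0xED = 11101101 → 3-byte char #7 = ED 80 90.
Leading byte 0xED = 11101101 matches 1110xxxx → 3-byte sequence.
Byte 1: 0xED = 11101101, payload 1101 (4 bits).
Byte 2: 0x80 = 10000000 (10xxxxxx ✓), payload 000000.
Byte 3: 0x90 = 10010000 (10xxxxxx ✓), payload 010000.
Concatenate: 1101000000010000 = 0xD010 (16 bits → U+D010).

U+D010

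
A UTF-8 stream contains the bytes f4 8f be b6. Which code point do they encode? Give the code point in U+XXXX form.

Leading byte 0xF4 = 11110100 matches 11110xxx → 4-byte sequence.
Byte 1: 0xF4 = 11110100, payload 100 (3 bits).
Byte 2: 0x8F = 10001111 (10xxxxxx ✓), payload 001111.
Byte 3: 0xBE = 10111110 (10xxxxxx ✓), payload 111110.
Byte 4: 0xB6 = 10110110 (10xxxxxx ✓), payload 110110.
Concatenate: 100001111111110110110 = 0x10FFB6 (21 bits → U+10FFB6).

U+10FFB6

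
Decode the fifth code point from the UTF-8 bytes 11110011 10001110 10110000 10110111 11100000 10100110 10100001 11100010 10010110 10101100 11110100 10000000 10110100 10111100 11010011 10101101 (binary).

Offset 0: leading byte 0xF3 = 11110011 → 4-byte char #1 = F3 8E B0 B7.
Offset 4: leading byte 0xE0 = 11100000 → 3-byte char #2 = E0 A6 A1.
Offset 7: leading byte 0xE2 = 11100010 → 3-byte char #3 = E2 96 AC.
Offset 10: leading byte 0xF4 = 11110100 → 4-byte char #4 = F4 80 B4 BC.
Offset 14: leading byte 0xD3 = 11010011 → 2-byte char #5 = D3 AD.
Leading byte 0xD3 = 11010011 matches 110xxxxx → 2-byte sequence.
Byte 1: 0xD3 = 11010011, payload 10011 (5 bits).
Byte 2: 0xAD = 10101101 (10xxxxxx ✓), payload 101101.
Concatenate: 10011101101 = 0x4ED (11 bits → U+04ED).

U+04ED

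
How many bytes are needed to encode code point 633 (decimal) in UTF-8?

2

U+0279 = 0x279. UTF-8 uses 1 byte below 0x80, 2 below 0x800, 3 below 0x10000, 4 up to 0x10FFFF. 0x279 is in U+0080–U+07FF → 2 bytes.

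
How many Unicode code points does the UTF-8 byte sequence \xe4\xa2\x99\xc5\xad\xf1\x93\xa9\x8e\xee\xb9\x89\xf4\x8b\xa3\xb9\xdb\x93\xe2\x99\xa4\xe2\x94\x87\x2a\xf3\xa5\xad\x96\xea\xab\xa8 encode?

11

Byte at offset 0: 0xE4 = 11100100 → 3-byte char (#1). Advance 3.
Byte at offset 3: 0xC5 = 11000101 → 2-byte char (#2). Advance 2.
Byte at offset 5: 0xF1 = 11110001 → 4-byte char (#3). Advance 4.
Byte at offset 9: 0xEE = 11101110 → 3-byte char (#4). Advance 3.
Byte at offset 12: 0xF4 = 11110100 → 4-byte char (#5). Advance 4.
Byte at offset 16: 0xDB = 11011011 → 2-byte char (#6). Advance 2.
Byte at offset 18: 0xE2 = 11100010 → 3-byte char (#7). Advance 3.
Byte at offset 21: 0xE2 = 11100010 → 3-byte char (#8). Advance 3.
Byte at offset 24: 0x2A = 00101010 → 1-byte char (#9). Advance 1.
Byte at offset 25: 0xF3 = 11110011 → 4-byte char (#10). Advance 4.
Byte at offset 29: 0xEA = 11101010 → 3-byte char (#11). Advance 3.
Reached end at offset 32 after 11 code points.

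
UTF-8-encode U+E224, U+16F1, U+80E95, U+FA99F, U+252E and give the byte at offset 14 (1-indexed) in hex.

0x9F

1-indexed offset 14 is 0-indexed offset 13.
U+E224 → 3-byte form EE 88 A4 at offsets 0–2.
U+16F1 → 3-byte form E1 9B B1 at offsets 3–5.
U+80E95 → 4-byte form F2 80 BA 95 at offsets 6–9.
U+FA99F → 4-byte form F3 BA A6 9F at offsets 10–13.
Offset 13 falls in char 4's range; it's byte 4 of F3 BA A6 9F = 0x9F.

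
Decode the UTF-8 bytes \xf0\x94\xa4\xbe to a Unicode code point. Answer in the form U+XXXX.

U+1493E

Leading byte 0xF0 = 11110000 matches 11110xxx → 4-byte sequence.
Byte 1: 0xF0 = 11110000, payload 000 (3 bits).
Byte 2: 0x94 = 10010100 (10xxxxxx ✓), payload 010100.
Byte 3: 0xA4 = 10100100 (10xxxxxx ✓), payload 100100.
Byte 4: 0xBE = 10111110 (10xxxxxx ✓), payload 111110.
Concatenate: 000010100100100111110 = 0x1493E (21 bits → U+1493E).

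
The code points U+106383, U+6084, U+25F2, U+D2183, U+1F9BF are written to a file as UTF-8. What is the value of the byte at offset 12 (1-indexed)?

1-indexed offset 12 is 0-indexed offset 11.
U+106383 → 4-byte form F4 86 8E 83 at offsets 0–3.
U+6084 → 3-byte form E6 82 84 at offsets 4–6.
U+25F2 → 3-byte form E2 97 B2 at offsets 7–9.
U+D2183 → 4-byte form F3 92 86 83 at offsets 10–13.
Offset 11 falls in char 4's range; it's byte 2 of F3 92 86 83 = 0x92.

0x92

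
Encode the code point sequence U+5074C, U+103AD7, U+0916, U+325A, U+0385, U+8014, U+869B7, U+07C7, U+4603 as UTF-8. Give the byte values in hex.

F1 90 9D 8C F4 83 AB 97 E0 A4 96 E3 89 9A CE 85 E8 80 94 F2 86 A6 B7 DF 87 E4 98 83

U+5074C: 4-byte form → F1 90 9D 8C.
U+103AD7: 4-byte form → F4 83 AB 97.
U+0916: 3-byte form → E0 A4 96.
U+325A: 3-byte form → E3 89 9A.
U+0385: 2-byte form → CE 85.
U+8014: 3-byte form → E8 80 94.
U+869B7: 4-byte form → F2 86 A6 B7.
U+07C7: 2-byte form → DF 87.
U+4603: 3-byte form → E4 98 83.
Concatenated (28 bytes): F1 90 9D 8C F4 83 AB 97 E0 A4 96 E3 89 9A CE 85 E8 80 94 F2 86 A6 B7 DF 87 E4 98 83.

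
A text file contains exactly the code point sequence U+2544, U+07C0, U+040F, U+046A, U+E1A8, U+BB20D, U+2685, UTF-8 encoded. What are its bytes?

U+2544: 3-byte form → E2 95 84.
U+07C0: 2-byte form → DF 80.
U+040F: 2-byte form → D0 8F.
U+046A: 2-byte form → D1 AA.
U+E1A8: 3-byte form → EE 86 A8.
U+BB20D: 4-byte form → F2 BB 88 8D.
U+2685: 3-byte form → E2 9A 85.
Concatenated (19 bytes): E2 95 84 DF 80 D0 8F D1 AA EE 86 A8 F2 BB 88 8D E2 9A 85.

E2 95 84 DF 80 D0 8F D1 AA EE 86 A8 F2 BB 88 8D E2 9A 85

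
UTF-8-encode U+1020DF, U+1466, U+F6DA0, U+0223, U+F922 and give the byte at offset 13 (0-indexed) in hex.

0xEF

U+1020DF → 4-byte form F4 82 83 9F at offsets 0–3.
U+1466 → 3-byte form E1 91 A6 at offsets 4–6.
U+F6DA0 → 4-byte form F3 B6 B6 A0 at offsets 7–10.
U+0223 → 2-byte form C8 A3 at offsets 11–12.
U+F922 → 3-byte form EF A4 A2 at offsets 13–15.
Offset 13 falls in char 5's range; it's byte 1 of EF A4 A2 = 0xEF.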